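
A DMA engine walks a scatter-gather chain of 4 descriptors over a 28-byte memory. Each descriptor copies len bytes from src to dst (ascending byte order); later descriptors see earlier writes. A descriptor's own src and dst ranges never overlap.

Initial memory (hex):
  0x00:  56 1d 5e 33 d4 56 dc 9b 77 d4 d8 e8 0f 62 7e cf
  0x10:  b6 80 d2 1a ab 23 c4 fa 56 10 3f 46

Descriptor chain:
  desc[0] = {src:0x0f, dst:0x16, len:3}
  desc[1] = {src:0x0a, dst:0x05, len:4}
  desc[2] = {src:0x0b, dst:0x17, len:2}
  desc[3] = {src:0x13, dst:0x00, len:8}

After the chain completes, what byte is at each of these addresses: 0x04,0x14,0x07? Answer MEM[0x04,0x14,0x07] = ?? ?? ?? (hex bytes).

MEM[0x04,0x14,0x07] = e8 ab 3f

  after D0: wrote 3B at 0x16 = cfb680
  after D1: wrote 4B at 0x05 = d8e80f62
  after D2: wrote 2B at 0x17 = e80f
  after D3: wrote 8B at 0x00 = 1aab23cfe80f103f
query mem[0x04]=0xe8, mem[0x14]=0xab, mem[0x07]=0x3f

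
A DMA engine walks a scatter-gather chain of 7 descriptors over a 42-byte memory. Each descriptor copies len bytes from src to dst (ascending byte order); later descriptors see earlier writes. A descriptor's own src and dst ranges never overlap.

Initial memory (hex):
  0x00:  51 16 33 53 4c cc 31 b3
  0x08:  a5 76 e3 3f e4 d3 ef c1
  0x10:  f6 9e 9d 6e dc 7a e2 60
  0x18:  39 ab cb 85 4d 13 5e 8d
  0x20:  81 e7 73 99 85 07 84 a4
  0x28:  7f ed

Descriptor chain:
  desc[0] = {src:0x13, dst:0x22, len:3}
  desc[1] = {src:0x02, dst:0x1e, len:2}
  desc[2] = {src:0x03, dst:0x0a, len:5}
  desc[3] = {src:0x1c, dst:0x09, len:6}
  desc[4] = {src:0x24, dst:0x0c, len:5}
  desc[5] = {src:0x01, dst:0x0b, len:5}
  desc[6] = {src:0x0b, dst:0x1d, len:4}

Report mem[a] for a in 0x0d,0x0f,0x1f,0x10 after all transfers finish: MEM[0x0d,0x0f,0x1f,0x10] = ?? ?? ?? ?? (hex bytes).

  after D0: wrote 3B at 0x22 = 6edc7a
  after D1: wrote 2B at 0x1e = 3353
  after D2: wrote 5B at 0x0a = 534ccc31b3
  after D3: wrote 6B at 0x09 = 4d13335381e7
  after D4: wrote 5B at 0x0c = 7a0784a47f
  after D5: wrote 5B at 0x0b = 1633534ccc
  after D6: wrote 4B at 0x1d = 1633534c
query mem[0x0d]=0x53, mem[0x0f]=0xcc, mem[0x1f]=0x53, mem[0x10]=0x7f

MEM[0x0d,0x0f,0x1f,0x10] = 53 cc 53 7f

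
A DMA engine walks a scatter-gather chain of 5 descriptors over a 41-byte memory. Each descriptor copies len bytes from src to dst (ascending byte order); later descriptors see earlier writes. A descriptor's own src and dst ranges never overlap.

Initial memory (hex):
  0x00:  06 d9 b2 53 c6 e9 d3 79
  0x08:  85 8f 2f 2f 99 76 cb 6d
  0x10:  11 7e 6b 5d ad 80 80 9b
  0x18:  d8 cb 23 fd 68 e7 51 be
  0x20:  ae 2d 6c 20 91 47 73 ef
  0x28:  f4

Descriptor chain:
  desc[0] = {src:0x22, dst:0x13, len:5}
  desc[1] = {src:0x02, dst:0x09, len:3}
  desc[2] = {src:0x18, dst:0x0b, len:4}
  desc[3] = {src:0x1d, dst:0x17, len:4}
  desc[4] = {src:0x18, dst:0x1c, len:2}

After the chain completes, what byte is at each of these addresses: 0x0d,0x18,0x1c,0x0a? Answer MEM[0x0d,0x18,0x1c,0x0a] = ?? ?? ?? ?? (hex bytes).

MEM[0x0d,0x18,0x1c,0x0a] = 23 51 51 53

#0 dst[0x13+5] := {0x6c,0x20,0x91,0x47,0x73}
#1 dst[0x09+3] := {0xb2,0x53,0xc6}
#2 dst[0x0b+4] := {0xd8,0xcb,0x23,0xfd}
#3 dst[0x17+4] := {0xe7,0x51,0xbe,0xae}
#4 dst[0x1c+2] := {0x51,0xbe}
query mem[0x0d]=0x23, mem[0x18]=0x51, mem[0x1c]=0x51, mem[0x0a]=0x53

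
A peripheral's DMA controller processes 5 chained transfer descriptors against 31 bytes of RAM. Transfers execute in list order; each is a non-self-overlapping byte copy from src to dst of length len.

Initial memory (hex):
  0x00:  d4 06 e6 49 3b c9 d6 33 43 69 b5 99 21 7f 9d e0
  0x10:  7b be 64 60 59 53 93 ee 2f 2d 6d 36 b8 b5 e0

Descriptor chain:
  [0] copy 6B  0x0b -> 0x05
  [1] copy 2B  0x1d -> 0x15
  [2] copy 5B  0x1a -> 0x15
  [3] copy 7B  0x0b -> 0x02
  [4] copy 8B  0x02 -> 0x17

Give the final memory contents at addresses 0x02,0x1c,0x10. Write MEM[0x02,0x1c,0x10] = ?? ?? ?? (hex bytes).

#0 dst[0x05+6] := {0x99,0x21,0x7f,0x9d,0xe0,0x7b}
#1 dst[0x15+2] := {0xb5,0xe0}
#2 dst[0x15+5] := {0x6d,0x36,0xb8,0xb5,0xe0}
#3 dst[0x02+7] := {0x99,0x21,0x7f,0x9d,0xe0,0x7b,0xbe}
#4 dst[0x17+8] := {0x99,0x21,0x7f,0x9d,0xe0,0x7b,0xbe,0xe0}
query mem[0x02]=0x99, mem[0x1c]=0x7b, mem[0x10]=0x7b

MEM[0x02,0x1c,0x10] = 99 7b 7b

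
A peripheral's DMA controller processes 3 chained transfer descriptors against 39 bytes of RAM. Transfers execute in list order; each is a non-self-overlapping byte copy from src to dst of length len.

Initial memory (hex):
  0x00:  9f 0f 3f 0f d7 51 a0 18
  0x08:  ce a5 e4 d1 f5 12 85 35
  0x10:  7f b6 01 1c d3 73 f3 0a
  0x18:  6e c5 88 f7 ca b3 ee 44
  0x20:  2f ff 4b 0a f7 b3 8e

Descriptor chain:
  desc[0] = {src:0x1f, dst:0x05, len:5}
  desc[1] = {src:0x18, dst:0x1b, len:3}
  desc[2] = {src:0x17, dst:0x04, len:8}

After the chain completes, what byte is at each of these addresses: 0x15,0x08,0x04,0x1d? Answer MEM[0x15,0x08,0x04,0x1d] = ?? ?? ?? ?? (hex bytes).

[0] 0x1f->0x05 len=5 : 44 2f ff 4b 0a
[1] 0x18->0x1b len=3 : 6e c5 88
[2] 0x17->0x04 len=8 : 0a 6e c5 88 6e c5 88 ee
query mem[0x15]=0x73, mem[0x08]=0x6e, mem[0x04]=0x0a, mem[0x1d]=0x88

MEM[0x15,0x08,0x04,0x1d] = 73 6e 0a 88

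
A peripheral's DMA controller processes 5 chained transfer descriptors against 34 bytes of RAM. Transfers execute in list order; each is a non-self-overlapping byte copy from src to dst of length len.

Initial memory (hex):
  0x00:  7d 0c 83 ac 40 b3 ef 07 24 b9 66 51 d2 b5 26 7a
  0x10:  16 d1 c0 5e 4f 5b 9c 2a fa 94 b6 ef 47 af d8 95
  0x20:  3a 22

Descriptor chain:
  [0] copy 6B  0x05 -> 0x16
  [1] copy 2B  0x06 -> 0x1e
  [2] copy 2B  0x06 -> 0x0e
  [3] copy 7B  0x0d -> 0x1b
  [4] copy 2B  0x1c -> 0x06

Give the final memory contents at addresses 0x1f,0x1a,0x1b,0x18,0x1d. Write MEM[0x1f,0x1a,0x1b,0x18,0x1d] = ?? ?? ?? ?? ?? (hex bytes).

#0 dst[0x16+6] := {0xb3,0xef,0x07,0x24,0xb9,0x66}
#1 dst[0x1e+2] := {0xef,0x07}
#2 dst[0x0e+2] := {0xef,0x07}
#3 dst[0x1b+7] := {0xb5,0xef,0x07,0x16,0xd1,0xc0,0x5e}
#4 dst[0x06+2] := {0xef,0x07}
query mem[0x1f]=0xd1, mem[0x1a]=0xb9, mem[0x1b]=0xb5, mem[0x18]=0x07, mem[0x1d]=0x07

MEM[0x1f,0x1a,0x1b,0x18,0x1d] = d1 b9 b5 07 07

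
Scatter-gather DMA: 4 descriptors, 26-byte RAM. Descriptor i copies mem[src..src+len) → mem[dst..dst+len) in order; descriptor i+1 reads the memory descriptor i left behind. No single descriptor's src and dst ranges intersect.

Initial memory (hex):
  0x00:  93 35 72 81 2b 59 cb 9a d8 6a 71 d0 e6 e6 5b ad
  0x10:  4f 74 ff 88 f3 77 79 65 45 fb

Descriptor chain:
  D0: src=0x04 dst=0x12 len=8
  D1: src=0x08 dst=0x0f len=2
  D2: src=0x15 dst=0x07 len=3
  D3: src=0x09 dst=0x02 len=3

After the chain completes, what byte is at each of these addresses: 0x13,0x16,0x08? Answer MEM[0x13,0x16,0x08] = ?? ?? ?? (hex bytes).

D0: mem[0x12..0x19] <- [2b 59 cb 9a d8 6a 71 d0]
D1: mem[0x0f..0x10] <- [d8 6a]
D2: mem[0x07..0x09] <- [9a d8 6a]
D3: mem[0x02..0x04] <- [6a 71 d0]
query mem[0x13]=0x59, mem[0x16]=0xd8, mem[0x08]=0xd8

MEM[0x13,0x16,0x08] = 59 d8 d8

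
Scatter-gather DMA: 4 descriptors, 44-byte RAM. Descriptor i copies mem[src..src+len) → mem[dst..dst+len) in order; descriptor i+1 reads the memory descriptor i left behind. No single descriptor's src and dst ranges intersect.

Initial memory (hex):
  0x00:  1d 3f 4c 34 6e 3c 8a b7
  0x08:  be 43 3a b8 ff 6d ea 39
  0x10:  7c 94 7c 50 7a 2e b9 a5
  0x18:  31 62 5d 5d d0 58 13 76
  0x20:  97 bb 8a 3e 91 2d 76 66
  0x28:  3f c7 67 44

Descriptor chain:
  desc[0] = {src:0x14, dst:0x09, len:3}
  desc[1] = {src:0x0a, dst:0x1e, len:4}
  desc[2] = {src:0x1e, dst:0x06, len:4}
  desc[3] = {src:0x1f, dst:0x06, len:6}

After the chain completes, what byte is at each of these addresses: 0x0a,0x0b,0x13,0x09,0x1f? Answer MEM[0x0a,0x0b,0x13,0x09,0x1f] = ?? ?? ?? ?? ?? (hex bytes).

[0] 0x14->0x09 len=3 : 7a 2e b9
[1] 0x0a->0x1e len=4 : 2e b9 ff 6d
[2] 0x1e->0x06 len=4 : 2e b9 ff 6d
[3] 0x1f->0x06 len=6 : b9 ff 6d 8a 3e 91
query mem[0x0a]=0x3e, mem[0x0b]=0x91, mem[0x13]=0x50, mem[0x09]=0x8a, mem[0x1f]=0xb9

MEM[0x0a,0x0b,0x13,0x09,0x1f] = 3e 91 50 8a b9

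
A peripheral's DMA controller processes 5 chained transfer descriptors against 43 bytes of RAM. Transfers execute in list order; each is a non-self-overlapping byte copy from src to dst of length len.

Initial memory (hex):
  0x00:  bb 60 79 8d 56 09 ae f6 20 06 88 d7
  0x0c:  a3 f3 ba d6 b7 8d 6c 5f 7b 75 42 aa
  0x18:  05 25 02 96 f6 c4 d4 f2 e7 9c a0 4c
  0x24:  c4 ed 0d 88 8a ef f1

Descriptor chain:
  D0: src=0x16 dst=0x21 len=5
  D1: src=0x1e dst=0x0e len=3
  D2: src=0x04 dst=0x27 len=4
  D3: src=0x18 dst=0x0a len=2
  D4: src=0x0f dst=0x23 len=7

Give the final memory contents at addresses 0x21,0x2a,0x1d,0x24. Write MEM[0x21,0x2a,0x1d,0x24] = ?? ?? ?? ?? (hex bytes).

MEM[0x21,0x2a,0x1d,0x24] = 42 f6 c4 e7

D0: mem[0x21..0x25] <- [42 aa 05 25 02]
D1: mem[0x0e..0x10] <- [d4 f2 e7]
D2: mem[0x27..0x2a] <- [56 09 ae f6]
D3: mem[0x0a..0x0b] <- [05 25]
D4: mem[0x23..0x29] <- [f2 e7 8d 6c 5f 7b 75]
query mem[0x21]=0x42, mem[0x2a]=0xf6, mem[0x1d]=0xc4, mem[0x24]=0xe7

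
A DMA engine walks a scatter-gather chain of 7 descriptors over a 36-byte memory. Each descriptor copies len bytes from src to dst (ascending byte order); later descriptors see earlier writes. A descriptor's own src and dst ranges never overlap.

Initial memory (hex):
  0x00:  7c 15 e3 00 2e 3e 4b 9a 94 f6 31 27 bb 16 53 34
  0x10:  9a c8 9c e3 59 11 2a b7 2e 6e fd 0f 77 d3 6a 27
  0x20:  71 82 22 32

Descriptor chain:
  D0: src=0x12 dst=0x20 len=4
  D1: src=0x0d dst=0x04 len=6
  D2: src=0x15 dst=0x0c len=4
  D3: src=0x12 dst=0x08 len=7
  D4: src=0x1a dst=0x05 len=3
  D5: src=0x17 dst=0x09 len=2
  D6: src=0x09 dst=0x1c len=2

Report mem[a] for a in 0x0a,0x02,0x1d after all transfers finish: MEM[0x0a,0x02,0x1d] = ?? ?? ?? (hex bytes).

[0] 0x12->0x20 len=4 : 9c e3 59 11
[1] 0x0d->0x04 len=6 : 16 53 34 9a c8 9c
[2] 0x15->0x0c len=4 : 11 2a b7 2e
[3] 0x12->0x08 len=7 : 9c e3 59 11 2a b7 2e
[4] 0x1a->0x05 len=3 : fd 0f 77
[5] 0x17->0x09 len=2 : b7 2e
[6] 0x09->0x1c len=2 : b7 2e
query mem[0x0a]=0x2e, mem[0x02]=0xe3, mem[0x1d]=0x2e

MEM[0x0a,0x02,0x1d] = 2e e3 2e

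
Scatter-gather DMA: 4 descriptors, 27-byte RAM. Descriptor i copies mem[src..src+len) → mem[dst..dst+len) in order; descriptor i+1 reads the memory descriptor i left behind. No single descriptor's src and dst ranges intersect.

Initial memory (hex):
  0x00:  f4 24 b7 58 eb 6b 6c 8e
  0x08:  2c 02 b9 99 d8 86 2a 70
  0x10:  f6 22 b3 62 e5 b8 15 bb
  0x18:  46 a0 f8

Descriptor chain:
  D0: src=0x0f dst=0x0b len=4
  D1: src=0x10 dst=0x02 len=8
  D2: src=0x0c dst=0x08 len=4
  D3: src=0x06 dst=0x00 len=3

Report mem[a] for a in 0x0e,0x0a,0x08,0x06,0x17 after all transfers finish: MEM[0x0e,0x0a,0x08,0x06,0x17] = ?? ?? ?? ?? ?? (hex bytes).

  after D0: wrote 4B at 0x0b = 70f622b3
  after D1: wrote 8B at 0x02 = f622b362e5b815bb
  after D2: wrote 4B at 0x08 = f622b370
  after D3: wrote 3B at 0x00 = e5b8f6
query mem[0x0e]=0xb3, mem[0x0a]=0xb3, mem[0x08]=0xf6, mem[0x06]=0xe5, mem[0x17]=0xbb

MEM[0x0e,0x0a,0x08,0x06,0x17] = b3 b3 f6 e5 bb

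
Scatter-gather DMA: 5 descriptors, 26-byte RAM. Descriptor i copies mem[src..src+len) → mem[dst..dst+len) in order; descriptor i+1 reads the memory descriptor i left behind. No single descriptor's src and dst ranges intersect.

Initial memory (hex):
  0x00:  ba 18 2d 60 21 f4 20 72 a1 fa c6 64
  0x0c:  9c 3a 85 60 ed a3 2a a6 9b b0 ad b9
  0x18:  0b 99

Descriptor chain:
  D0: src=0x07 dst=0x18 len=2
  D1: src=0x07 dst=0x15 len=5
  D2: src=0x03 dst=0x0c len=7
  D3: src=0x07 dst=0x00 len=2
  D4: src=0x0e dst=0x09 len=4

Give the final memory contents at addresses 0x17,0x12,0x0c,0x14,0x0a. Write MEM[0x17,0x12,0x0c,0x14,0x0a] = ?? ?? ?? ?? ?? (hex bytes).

[0] 0x07->0x18 len=2 : 72 a1
[1] 0x07->0x15 len=5 : 72 a1 fa c6 64
[2] 0x03->0x0c len=7 : 60 21 f4 20 72 a1 fa
[3] 0x07->0x00 len=2 : 72 a1
[4] 0x0e->0x09 len=4 : f4 20 72 a1
query mem[0x17]=0xfa, mem[0x12]=0xfa, mem[0x0c]=0xa1, mem[0x14]=0x9b, mem[0x0a]=0x20

MEM[0x17,0x12,0x0c,0x14,0x0a] = fa fa a1 9b 20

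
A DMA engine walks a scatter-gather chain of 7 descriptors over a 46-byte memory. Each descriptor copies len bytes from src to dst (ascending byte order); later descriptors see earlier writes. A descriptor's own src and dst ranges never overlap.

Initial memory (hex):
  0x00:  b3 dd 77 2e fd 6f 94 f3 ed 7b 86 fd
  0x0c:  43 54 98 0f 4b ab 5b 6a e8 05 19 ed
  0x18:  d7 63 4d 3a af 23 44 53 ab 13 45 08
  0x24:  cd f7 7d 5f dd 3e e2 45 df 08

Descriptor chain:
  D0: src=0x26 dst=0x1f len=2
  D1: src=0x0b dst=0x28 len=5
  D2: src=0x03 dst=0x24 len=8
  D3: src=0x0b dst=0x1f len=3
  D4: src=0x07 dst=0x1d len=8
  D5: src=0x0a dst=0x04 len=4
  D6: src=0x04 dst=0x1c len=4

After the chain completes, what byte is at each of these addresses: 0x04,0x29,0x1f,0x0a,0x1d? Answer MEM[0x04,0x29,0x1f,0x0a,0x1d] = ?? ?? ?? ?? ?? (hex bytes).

  after D0: wrote 2B at 0x1f = 7d5f
  after D1: wrote 5B at 0x28 = fd4354980f
  after D2: wrote 8B at 0x24 = 2efd6f94f3ed7b86
  after D3: wrote 3B at 0x1f = fd4354
  after D4: wrote 8B at 0x1d = f3ed7b86fd435498
  after D5: wrote 4B at 0x04 = 86fd4354
  after D6: wrote 4B at 0x1c = 86fd4354
query mem[0x04]=0x86, mem[0x29]=0xed, mem[0x1f]=0x54, mem[0x0a]=0x86, mem[0x1d]=0xfd

MEM[0x04,0x29,0x1f,0x0a,0x1d] = 86 ed 54 86 fd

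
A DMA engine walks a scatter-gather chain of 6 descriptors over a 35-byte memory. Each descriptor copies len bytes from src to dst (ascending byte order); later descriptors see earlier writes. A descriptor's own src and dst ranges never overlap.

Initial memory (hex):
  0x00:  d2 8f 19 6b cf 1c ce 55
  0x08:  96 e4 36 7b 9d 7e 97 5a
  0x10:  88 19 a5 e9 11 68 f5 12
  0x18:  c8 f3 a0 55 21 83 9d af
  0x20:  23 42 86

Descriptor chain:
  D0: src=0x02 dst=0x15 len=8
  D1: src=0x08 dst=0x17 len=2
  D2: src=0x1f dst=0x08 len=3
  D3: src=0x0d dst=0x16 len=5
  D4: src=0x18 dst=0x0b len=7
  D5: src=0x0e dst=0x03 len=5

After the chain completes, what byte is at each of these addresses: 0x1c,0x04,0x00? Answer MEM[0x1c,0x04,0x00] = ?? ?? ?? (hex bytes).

D0: mem[0x15..0x1c] <- [19 6b cf 1c ce 55 96 e4]
D1: mem[0x17..0x18] <- [96 e4]
D2: mem[0x08..0x0a] <- [af 23 42]
D3: mem[0x16..0x1a] <- [7e 97 5a 88 19]
D4: mem[0x0b..0x11] <- [5a 88 19 96 e4 83 9d]
D5: mem[0x03..0x07] <- [96 e4 83 9d a5]
query mem[0x1c]=0xe4, mem[0x04]=0xe4, mem[0x00]=0xd2

MEM[0x1c,0x04,0x00] = e4 e4 d2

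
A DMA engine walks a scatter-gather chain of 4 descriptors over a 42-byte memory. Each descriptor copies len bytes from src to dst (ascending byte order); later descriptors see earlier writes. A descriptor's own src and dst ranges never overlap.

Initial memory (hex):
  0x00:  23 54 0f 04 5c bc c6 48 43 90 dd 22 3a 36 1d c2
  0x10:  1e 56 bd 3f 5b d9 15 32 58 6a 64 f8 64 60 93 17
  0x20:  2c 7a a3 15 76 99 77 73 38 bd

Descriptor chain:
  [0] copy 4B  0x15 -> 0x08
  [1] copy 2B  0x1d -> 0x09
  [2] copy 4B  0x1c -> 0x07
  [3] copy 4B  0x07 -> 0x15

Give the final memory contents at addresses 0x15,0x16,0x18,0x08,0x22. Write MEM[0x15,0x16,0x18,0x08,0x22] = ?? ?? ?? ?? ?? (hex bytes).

[0] 0x15->0x08 len=4 : d9 15 32 58
[1] 0x1d->0x09 len=2 : 60 93
[2] 0x1c->0x07 len=4 : 64 60 93 17
[3] 0x07->0x15 len=4 : 64 60 93 17
query mem[0x15]=0x64, mem[0x16]=0x60, mem[0x18]=0x17, mem[0x08]=0x60, mem[0x22]=0xa3

MEM[0x15,0x16,0x18,0x08,0x22] = 64 60 17 60 a3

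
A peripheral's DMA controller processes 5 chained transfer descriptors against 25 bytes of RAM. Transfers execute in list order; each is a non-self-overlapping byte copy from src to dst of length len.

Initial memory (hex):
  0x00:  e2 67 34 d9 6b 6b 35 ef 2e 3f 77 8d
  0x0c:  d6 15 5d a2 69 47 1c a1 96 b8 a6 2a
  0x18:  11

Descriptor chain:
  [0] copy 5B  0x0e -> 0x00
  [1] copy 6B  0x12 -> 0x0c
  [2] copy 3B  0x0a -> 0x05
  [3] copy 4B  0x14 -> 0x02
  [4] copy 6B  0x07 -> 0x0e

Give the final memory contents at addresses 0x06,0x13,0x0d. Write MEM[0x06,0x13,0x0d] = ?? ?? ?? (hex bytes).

#0 dst[0x00+5] := {0x5d,0xa2,0x69,0x47,0x1c}
#1 dst[0x0c+6] := {0x1c,0xa1,0x96,0xb8,0xa6,0x2a}
#2 dst[0x05+3] := {0x77,0x8d,0x1c}
#3 dst[0x02+4] := {0x96,0xb8,0xa6,0x2a}
#4 dst[0x0e+6] := {0x1c,0x2e,0x3f,0x77,0x8d,0x1c}
query mem[0x06]=0x8d, mem[0x13]=0x1c, mem[0x0d]=0xa1

MEM[0x06,0x13,0x0d] = 8d 1c a1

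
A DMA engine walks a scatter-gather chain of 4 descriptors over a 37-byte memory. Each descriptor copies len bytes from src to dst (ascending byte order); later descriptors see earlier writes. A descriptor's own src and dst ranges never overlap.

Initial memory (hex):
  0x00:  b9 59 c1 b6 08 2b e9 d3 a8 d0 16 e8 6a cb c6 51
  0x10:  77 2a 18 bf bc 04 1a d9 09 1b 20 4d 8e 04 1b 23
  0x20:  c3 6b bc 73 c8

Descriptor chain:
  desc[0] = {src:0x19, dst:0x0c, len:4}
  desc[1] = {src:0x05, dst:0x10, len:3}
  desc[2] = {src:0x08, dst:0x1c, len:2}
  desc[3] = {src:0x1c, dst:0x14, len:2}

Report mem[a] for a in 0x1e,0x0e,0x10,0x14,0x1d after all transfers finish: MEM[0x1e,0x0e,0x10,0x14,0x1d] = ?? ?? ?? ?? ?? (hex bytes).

#0 dst[0x0c+4] := {0x1b,0x20,0x4d,0x8e}
#1 dst[0x10+3] := {0x2b,0xe9,0xd3}
#2 dst[0x1c+2] := {0xa8,0xd0}
#3 dst[0x14+2] := {0xa8,0xd0}
query mem[0x1e]=0x1b, mem[0x0e]=0x4d, mem[0x10]=0x2b, mem[0x14]=0xa8, mem[0x1d]=0xd0

MEM[0x1e,0x0e,0x10,0x14,0x1d] = 1b 4d 2b a8 d0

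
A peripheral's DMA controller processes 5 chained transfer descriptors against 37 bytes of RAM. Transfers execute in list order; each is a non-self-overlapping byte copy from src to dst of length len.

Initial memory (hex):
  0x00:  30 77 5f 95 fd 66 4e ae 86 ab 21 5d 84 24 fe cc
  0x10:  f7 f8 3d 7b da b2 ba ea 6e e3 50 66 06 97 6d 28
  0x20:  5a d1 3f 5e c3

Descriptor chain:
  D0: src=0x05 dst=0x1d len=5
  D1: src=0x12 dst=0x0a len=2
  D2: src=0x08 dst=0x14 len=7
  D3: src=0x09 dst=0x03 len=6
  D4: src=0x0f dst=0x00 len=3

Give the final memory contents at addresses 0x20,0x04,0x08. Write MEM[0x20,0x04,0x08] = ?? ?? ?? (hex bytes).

[0] 0x05->0x1d len=5 : 66 4e ae 86 ab
[1] 0x12->0x0a len=2 : 3d 7b
[2] 0x08->0x14 len=7 : 86 ab 3d 7b 84 24 fe
[3] 0x09->0x03 len=6 : ab 3d 7b 84 24 fe
[4] 0x0f->0x00 len=3 : cc f7 f8
query mem[0x20]=0x86, mem[0x04]=0x3d, mem[0x08]=0xfe

MEM[0x20,0x04,0x08] = 86 3d fe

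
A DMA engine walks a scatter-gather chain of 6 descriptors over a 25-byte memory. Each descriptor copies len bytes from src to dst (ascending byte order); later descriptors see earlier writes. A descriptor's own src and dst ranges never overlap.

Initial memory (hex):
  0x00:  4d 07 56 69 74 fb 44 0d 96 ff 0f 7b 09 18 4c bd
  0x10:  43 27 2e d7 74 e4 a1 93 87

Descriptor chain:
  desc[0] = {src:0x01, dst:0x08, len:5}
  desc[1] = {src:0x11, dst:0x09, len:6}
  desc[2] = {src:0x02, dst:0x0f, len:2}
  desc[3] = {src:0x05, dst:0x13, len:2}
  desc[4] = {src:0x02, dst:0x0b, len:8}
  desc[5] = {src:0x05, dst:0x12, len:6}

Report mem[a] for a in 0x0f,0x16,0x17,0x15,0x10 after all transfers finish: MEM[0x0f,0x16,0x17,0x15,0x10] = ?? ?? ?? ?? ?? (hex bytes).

MEM[0x0f,0x16,0x17,0x15,0x10] = 44 27 2e 07 0d

  after D0: wrote 5B at 0x08 = 07566974fb
  after D1: wrote 6B at 0x09 = 272ed774e4a1
  after D2: wrote 2B at 0x0f = 5669
  after D3: wrote 2B at 0x13 = fb44
  after D4: wrote 8B at 0x0b = 566974fb440d0727
  after D5: wrote 6B at 0x12 = fb440d07272e
query mem[0x0f]=0x44, mem[0x16]=0x27, mem[0x17]=0x2e, mem[0x15]=0x07, mem[0x10]=0x0d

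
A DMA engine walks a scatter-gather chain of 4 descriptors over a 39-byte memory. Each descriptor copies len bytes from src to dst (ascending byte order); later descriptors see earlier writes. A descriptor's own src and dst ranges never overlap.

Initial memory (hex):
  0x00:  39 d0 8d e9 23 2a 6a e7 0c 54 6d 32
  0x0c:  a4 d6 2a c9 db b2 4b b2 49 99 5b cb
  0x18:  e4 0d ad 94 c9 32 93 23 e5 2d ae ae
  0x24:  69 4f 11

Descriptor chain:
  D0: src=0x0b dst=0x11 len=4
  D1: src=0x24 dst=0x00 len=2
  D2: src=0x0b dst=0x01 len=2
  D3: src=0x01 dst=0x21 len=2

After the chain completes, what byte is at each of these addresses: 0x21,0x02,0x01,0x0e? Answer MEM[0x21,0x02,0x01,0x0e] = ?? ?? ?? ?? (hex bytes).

MEM[0x21,0x02,0x01,0x0e] = 32 a4 32 2a

[0] 0x0b->0x11 len=4 : 32 a4 d6 2a
[1] 0x24->0x00 len=2 : 69 4f
[2] 0x0b->0x01 len=2 : 32 a4
[3] 0x01->0x21 len=2 : 32 a4
query mem[0x21]=0x32, mem[0x02]=0xa4, mem[0x01]=0x32, mem[0x0e]=0x2a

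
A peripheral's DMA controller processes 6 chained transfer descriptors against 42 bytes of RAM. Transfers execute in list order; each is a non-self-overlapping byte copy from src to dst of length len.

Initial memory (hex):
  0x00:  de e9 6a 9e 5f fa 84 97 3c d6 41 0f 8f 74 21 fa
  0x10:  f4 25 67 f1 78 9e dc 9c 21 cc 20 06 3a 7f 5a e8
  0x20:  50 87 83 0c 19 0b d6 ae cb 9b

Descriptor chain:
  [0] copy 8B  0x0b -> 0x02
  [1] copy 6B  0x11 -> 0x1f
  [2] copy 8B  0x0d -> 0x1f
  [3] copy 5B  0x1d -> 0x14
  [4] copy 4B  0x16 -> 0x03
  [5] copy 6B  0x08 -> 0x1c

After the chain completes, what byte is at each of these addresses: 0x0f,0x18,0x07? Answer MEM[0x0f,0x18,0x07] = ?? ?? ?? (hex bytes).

D0: mem[0x02..0x09] <- [0f 8f 74 21 fa f4 25 67]
D1: mem[0x1f..0x24] <- [25 67 f1 78 9e dc]
D2: mem[0x1f..0x26] <- [74 21 fa f4 25 67 f1 78]
D3: mem[0x14..0x18] <- [7f 5a 74 21 fa]
D4: mem[0x03..0x06] <- [74 21 fa cc]
D5: mem[0x1c..0x21] <- [25 67 41 0f 8f 74]
query mem[0x0f]=0xfa, mem[0x18]=0xfa, mem[0x07]=0xf4

MEM[0x0f,0x18,0x07] = fa fa f4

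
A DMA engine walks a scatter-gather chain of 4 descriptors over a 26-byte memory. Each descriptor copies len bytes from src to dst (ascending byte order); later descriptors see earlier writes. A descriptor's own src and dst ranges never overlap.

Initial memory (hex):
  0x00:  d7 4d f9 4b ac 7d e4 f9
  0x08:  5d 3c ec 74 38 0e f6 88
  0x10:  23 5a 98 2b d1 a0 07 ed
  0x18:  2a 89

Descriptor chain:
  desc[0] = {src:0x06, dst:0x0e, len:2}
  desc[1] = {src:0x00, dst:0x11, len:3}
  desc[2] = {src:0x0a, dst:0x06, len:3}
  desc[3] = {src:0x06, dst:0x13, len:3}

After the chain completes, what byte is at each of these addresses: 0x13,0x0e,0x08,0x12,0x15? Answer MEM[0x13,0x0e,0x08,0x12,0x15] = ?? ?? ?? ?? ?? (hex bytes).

MEM[0x13,0x0e,0x08,0x12,0x15] = ec e4 38 4d 38

D0: mem[0x0e..0x0f] <- [e4 f9]
D1: mem[0x11..0x13] <- [d7 4d f9]
D2: mem[0x06..0x08] <- [ec 74 38]
D3: mem[0x13..0x15] <- [ec 74 38]
query mem[0x13]=0xec, mem[0x0e]=0xe4, mem[0x08]=0x38, mem[0x12]=0x4d, mem[0x15]=0x38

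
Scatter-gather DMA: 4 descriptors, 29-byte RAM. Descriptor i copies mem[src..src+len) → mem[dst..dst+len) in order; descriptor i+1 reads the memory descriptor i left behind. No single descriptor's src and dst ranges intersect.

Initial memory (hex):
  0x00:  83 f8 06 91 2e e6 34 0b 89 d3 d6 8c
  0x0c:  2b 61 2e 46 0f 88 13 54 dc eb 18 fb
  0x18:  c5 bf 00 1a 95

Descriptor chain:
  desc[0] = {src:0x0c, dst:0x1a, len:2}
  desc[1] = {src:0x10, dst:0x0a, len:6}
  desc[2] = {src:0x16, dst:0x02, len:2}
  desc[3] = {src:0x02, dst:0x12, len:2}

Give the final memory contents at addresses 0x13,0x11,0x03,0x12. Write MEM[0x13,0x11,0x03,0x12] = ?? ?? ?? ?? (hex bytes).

#0 dst[0x1a+2] := {0x2b,0x61}
#1 dst[0x0a+6] := {0x0f,0x88,0x13,0x54,0xdc,0xeb}
#2 dst[0x02+2] := {0x18,0xfb}
#3 dst[0x12+2] := {0x18,0xfb}
query mem[0x13]=0xfb, mem[0x11]=0x88, mem[0x03]=0xfb, mem[0x12]=0x18

MEM[0x13,0x11,0x03,0x12] = fb 88 fb 18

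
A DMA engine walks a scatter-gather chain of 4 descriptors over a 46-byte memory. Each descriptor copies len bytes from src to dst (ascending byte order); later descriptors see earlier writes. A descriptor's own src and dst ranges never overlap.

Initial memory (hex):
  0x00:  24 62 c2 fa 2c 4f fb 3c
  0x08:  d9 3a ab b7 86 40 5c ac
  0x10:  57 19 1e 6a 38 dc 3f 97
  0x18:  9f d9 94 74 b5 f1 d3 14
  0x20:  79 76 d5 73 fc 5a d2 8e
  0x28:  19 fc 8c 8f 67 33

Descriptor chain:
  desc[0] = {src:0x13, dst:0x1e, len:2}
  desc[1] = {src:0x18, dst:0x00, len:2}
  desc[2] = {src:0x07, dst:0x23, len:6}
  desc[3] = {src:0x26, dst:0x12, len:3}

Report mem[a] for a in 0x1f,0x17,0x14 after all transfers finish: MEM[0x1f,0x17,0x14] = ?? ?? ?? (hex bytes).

MEM[0x1f,0x17,0x14] = 38 97 86

#0 dst[0x1e+2] := {0x6a,0x38}
#1 dst[0x00+2] := {0x9f,0xd9}
#2 dst[0x23+6] := {0x3c,0xd9,0x3a,0xab,0xb7,0x86}
#3 dst[0x12+3] := {0xab,0xb7,0x86}
query mem[0x1f]=0x38, mem[0x17]=0x97, mem[0x14]=0x86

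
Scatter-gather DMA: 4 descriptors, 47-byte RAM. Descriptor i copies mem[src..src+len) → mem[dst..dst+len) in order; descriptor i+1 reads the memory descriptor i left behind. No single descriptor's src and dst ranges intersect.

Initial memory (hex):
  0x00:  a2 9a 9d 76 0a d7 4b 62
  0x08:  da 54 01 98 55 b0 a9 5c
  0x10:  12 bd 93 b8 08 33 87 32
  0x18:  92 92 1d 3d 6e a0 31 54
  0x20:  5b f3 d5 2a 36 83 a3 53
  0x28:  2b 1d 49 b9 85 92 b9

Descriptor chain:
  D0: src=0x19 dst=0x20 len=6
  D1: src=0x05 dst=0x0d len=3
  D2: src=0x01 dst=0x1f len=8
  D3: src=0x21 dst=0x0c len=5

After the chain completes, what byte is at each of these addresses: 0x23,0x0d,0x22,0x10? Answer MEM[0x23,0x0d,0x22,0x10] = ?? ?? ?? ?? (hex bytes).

MEM[0x23,0x0d,0x22,0x10] = d7 0a 0a 62

  after D0: wrote 6B at 0x20 = 921d3d6ea031
  after D1: wrote 3B at 0x0d = d74b62
  after D2: wrote 8B at 0x1f = 9a9d760ad74b62da
  after D3: wrote 5B at 0x0c = 760ad74b62
query mem[0x23]=0xd7, mem[0x0d]=0x0a, mem[0x22]=0x0a, mem[0x10]=0x62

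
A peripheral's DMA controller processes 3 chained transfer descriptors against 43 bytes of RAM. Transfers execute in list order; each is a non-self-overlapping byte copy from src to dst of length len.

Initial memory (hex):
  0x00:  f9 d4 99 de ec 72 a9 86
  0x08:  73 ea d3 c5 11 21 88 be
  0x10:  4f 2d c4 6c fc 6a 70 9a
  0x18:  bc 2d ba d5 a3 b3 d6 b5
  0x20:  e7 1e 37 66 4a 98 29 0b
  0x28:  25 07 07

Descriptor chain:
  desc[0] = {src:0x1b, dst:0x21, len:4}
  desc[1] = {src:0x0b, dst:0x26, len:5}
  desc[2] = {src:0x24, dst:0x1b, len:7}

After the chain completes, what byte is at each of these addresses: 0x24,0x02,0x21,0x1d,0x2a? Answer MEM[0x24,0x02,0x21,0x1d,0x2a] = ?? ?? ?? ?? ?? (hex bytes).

#0 dst[0x21+4] := {0xd5,0xa3,0xb3,0xd6}
#1 dst[0x26+5] := {0xc5,0x11,0x21,0x88,0xbe}
#2 dst[0x1b+7] := {0xd6,0x98,0xc5,0x11,0x21,0x88,0xbe}
query mem[0x24]=0xd6, mem[0x02]=0x99, mem[0x21]=0xbe, mem[0x1d]=0xc5, mem[0x2a]=0xbe

MEM[0x24,0x02,0x21,0x1d,0x2a] = d6 99 be c5 be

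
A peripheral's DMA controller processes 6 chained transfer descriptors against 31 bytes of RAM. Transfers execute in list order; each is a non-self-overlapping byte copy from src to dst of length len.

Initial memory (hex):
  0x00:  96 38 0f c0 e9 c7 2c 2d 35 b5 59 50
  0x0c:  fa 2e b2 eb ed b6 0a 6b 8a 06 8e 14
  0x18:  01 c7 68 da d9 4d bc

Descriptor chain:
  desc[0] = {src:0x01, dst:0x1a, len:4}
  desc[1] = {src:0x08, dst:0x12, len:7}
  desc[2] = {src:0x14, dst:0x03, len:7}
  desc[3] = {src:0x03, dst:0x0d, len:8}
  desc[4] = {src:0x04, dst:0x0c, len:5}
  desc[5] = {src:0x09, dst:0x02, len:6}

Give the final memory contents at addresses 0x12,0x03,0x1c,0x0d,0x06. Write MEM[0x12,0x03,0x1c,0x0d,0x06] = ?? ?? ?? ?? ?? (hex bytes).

  after D0: wrote 4B at 0x1a = 380fc0e9
  after D1: wrote 7B at 0x12 = 35b55950fa2eb2
  after D2: wrote 7B at 0x03 = 5950fa2eb2c738
  after D3: wrote 8B at 0x0d = 5950fa2eb2c73859
  after D4: wrote 5B at 0x0c = 50fa2eb2c7
  after D5: wrote 6B at 0x02 = 38595050fa2e
query mem[0x12]=0xc7, mem[0x03]=0x59, mem[0x1c]=0xc0, mem[0x0d]=0xfa, mem[0x06]=0xfa

MEM[0x12,0x03,0x1c,0x0d,0x06] = c7 59 c0 fa fa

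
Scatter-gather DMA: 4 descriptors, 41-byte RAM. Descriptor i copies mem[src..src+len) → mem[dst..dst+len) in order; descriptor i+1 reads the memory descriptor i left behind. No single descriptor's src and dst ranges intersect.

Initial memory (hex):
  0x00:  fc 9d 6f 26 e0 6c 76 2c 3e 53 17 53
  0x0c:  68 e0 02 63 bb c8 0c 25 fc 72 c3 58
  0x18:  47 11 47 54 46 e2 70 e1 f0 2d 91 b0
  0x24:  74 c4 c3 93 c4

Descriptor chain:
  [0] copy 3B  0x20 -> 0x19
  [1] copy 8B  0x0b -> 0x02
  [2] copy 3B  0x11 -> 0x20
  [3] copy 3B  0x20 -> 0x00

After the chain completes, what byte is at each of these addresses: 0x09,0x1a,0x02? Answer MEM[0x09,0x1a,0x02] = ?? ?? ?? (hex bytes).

MEM[0x09,0x1a,0x02] = 0c 2d 25

  after D0: wrote 3B at 0x19 = f02d91
  after D1: wrote 8B at 0x02 = 5368e00263bbc80c
  after D2: wrote 3B at 0x20 = c80c25
  after D3: wrote 3B at 0x00 = c80c25
query mem[0x09]=0x0c, mem[0x1a]=0x2d, mem[0x02]=0x25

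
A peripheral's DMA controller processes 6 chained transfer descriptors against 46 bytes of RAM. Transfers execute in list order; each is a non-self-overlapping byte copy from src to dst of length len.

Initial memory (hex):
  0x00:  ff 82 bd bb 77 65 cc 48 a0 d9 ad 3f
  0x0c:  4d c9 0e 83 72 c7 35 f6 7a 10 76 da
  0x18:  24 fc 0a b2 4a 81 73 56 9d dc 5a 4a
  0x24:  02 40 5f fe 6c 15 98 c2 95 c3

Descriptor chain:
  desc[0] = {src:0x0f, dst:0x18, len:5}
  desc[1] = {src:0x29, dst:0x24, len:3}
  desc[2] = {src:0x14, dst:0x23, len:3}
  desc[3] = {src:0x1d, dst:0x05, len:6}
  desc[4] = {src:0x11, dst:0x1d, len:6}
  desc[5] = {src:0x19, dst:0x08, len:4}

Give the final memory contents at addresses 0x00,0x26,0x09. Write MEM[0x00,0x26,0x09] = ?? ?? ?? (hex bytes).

#0 dst[0x18+5] := {0x83,0x72,0xc7,0x35,0xf6}
#1 dst[0x24+3] := {0x15,0x98,0xc2}
#2 dst[0x23+3] := {0x7a,0x10,0x76}
#3 dst[0x05+6] := {0x81,0x73,0x56,0x9d,0xdc,0x5a}
#4 dst[0x1d+6] := {0xc7,0x35,0xf6,0x7a,0x10,0x76}
#5 dst[0x08+4] := {0x72,0xc7,0x35,0xf6}
query mem[0x00]=0xff, mem[0x26]=0xc2, mem[0x09]=0xc7

MEM[0x00,0x26,0x09] = ff c2 c7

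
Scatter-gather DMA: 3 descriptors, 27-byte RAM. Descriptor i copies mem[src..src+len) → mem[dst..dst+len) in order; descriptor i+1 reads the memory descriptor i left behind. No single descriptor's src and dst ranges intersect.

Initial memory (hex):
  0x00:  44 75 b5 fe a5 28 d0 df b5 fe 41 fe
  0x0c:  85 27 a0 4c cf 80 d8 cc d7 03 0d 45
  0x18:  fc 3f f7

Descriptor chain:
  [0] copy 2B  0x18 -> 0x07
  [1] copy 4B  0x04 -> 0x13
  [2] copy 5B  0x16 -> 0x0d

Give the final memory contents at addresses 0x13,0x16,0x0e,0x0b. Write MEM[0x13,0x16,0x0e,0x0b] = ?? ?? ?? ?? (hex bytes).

  after D0: wrote 2B at 0x07 = fc3f
  after D1: wrote 4B at 0x13 = a528d0fc
  after D2: wrote 5B at 0x0d = fc45fc3ff7
query mem[0x13]=0xa5, mem[0x16]=0xfc, mem[0x0e]=0x45, mem[0x0b]=0xfe

MEM[0x13,0x16,0x0e,0x0b] = a5 fc 45 fe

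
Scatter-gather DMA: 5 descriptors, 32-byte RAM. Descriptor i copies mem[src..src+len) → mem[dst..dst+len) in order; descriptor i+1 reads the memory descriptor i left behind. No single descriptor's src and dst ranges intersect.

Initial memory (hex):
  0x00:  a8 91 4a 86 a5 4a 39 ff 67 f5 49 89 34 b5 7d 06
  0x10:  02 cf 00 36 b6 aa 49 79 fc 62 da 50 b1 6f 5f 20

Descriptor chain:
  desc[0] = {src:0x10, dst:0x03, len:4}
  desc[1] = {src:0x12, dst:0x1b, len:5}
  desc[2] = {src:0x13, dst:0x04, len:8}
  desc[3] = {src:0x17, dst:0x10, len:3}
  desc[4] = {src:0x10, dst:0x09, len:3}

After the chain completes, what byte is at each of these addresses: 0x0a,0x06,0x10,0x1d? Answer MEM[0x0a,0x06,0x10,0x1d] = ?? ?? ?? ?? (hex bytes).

MEM[0x0a,0x06,0x10,0x1d] = fc aa 79 b6

  after D0: wrote 4B at 0x03 = 02cf0036
  after D1: wrote 5B at 0x1b = 0036b6aa49
  after D2: wrote 8B at 0x04 = 36b6aa4979fc62da
  after D3: wrote 3B at 0x10 = 79fc62
  after D4: wrote 3B at 0x09 = 79fc62
query mem[0x0a]=0xfc, mem[0x06]=0xaa, mem[0x10]=0x79, mem[0x1d]=0xb6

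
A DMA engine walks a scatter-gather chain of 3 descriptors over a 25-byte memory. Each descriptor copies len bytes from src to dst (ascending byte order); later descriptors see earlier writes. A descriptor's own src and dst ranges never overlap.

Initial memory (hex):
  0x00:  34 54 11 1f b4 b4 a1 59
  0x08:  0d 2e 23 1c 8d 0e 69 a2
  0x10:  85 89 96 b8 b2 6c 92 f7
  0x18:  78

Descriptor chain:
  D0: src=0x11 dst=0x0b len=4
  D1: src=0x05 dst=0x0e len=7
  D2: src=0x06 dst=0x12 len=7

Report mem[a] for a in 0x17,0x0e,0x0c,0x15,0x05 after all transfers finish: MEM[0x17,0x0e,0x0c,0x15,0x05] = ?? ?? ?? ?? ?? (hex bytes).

MEM[0x17,0x0e,0x0c,0x15,0x05] = 89 b4 96 2e b4

  after D0: wrote 4B at 0x0b = 8996b8b2
  after D1: wrote 7B at 0x0e = b4a1590d2e2389
  after D2: wrote 7B at 0x12 = a1590d2e238996
query mem[0x17]=0x89, mem[0x0e]=0xb4, mem[0x0c]=0x96, mem[0x15]=0x2e, mem[0x05]=0xb4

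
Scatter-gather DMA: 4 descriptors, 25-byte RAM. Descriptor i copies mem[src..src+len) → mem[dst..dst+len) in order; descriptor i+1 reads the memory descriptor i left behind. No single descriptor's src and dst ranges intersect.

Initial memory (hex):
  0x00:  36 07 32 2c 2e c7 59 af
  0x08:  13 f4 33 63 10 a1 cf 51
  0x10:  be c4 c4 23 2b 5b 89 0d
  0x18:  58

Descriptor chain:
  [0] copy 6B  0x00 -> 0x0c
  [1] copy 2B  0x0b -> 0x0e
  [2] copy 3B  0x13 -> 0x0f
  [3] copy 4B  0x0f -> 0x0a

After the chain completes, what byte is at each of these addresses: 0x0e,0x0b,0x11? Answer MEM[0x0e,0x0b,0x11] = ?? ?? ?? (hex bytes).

MEM[0x0e,0x0b,0x11] = 63 2b 5b

  after D0: wrote 6B at 0x0c = 3607322c2ec7
  after D1: wrote 2B at 0x0e = 6336
  after D2: wrote 3B at 0x0f = 232b5b
  after D3: wrote 4B at 0x0a = 232b5bc4
query mem[0x0e]=0x63, mem[0x0b]=0x2b, mem[0x11]=0x5b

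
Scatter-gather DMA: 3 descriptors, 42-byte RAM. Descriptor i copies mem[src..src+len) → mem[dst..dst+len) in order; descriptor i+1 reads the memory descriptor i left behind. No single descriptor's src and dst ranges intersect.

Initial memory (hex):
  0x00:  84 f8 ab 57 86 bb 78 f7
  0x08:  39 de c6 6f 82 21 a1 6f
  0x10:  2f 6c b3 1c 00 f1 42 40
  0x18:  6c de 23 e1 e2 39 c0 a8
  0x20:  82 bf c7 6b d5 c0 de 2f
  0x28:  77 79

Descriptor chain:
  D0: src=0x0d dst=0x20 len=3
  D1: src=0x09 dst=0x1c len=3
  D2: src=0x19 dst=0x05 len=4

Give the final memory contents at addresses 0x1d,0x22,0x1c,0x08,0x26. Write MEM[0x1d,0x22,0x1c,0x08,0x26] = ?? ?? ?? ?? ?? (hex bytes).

  after D0: wrote 3B at 0x20 = 21a16f
  after D1: wrote 3B at 0x1c = dec66f
  after D2: wrote 4B at 0x05 = de23e1de
query mem[0x1d]=0xc6, mem[0x22]=0x6f, mem[0x1c]=0xde, mem[0x08]=0xde, mem[0x26]=0xde

MEM[0x1d,0x22,0x1c,0x08,0x26] = c6 6f de de de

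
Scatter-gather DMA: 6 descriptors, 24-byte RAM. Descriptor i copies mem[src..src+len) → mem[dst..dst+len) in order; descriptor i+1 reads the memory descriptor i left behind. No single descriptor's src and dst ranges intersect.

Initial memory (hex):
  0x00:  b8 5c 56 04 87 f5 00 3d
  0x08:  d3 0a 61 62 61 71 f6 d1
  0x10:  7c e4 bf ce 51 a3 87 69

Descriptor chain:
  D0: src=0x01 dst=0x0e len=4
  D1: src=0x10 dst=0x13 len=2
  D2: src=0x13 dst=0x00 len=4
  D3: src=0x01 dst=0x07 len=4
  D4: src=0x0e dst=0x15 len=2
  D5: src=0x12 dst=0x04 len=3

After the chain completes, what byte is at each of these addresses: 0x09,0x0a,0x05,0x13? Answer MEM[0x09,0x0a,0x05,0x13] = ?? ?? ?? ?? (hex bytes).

D0: mem[0x0e..0x11] <- [5c 56 04 87]
D1: mem[0x13..0x14] <- [04 87]
D2: mem[0x00..0x03] <- [04 87 a3 87]
D3: mem[0x07..0x0a] <- [87 a3 87 87]
D4: mem[0x15..0x16] <- [5c 56]
D5: mem[0x04..0x06] <- [bf 04 87]
query mem[0x09]=0x87, mem[0x0a]=0x87, mem[0x05]=0x04, mem[0x13]=0x04

MEM[0x09,0x0a,0x05,0x13] = 87 87 04 04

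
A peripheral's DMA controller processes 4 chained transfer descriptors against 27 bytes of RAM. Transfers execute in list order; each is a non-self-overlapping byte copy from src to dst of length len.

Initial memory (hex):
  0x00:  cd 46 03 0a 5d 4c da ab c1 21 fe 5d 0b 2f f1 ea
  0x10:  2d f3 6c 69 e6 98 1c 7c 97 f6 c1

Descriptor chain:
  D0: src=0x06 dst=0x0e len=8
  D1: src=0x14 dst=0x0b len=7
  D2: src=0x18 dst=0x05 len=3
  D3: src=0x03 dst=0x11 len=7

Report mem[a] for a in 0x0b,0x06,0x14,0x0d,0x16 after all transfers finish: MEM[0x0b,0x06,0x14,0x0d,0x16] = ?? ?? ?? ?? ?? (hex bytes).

MEM[0x0b,0x06,0x14,0x0d,0x16] = 0b f6 f6 1c c1

[0] 0x06->0x0e len=8 : da ab c1 21 fe 5d 0b 2f
[1] 0x14->0x0b len=7 : 0b 2f 1c 7c 97 f6 c1
[2] 0x18->0x05 len=3 : 97 f6 c1
[3] 0x03->0x11 len=7 : 0a 5d 97 f6 c1 c1 21
query mem[0x0b]=0x0b, mem[0x06]=0xf6, mem[0x14]=0xf6, mem[0x0d]=0x1c, mem[0x16]=0xc1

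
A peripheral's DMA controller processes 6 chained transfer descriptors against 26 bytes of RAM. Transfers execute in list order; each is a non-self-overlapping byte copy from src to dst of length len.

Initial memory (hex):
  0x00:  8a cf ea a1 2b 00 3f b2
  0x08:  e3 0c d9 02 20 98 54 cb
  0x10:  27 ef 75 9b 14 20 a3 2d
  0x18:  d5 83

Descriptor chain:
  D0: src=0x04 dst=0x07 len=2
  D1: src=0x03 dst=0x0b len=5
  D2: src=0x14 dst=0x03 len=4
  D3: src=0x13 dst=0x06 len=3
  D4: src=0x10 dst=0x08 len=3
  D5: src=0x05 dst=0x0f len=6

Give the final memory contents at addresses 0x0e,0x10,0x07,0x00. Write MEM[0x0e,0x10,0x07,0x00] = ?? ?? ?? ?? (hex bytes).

[0] 0x04->0x07 len=2 : 2b 00
[1] 0x03->0x0b len=5 : a1 2b 00 3f 2b
[2] 0x14->0x03 len=4 : 14 20 a3 2d
[3] 0x13->0x06 len=3 : 9b 14 20
[4] 0x10->0x08 len=3 : 27 ef 75
[5] 0x05->0x0f len=6 : a3 9b 14 27 ef 75
query mem[0x0e]=0x3f, mem[0x10]=0x9b, mem[0x07]=0x14, mem[0x00]=0x8a

MEM[0x0e,0x10,0x07,0x00] = 3f 9b 14 8a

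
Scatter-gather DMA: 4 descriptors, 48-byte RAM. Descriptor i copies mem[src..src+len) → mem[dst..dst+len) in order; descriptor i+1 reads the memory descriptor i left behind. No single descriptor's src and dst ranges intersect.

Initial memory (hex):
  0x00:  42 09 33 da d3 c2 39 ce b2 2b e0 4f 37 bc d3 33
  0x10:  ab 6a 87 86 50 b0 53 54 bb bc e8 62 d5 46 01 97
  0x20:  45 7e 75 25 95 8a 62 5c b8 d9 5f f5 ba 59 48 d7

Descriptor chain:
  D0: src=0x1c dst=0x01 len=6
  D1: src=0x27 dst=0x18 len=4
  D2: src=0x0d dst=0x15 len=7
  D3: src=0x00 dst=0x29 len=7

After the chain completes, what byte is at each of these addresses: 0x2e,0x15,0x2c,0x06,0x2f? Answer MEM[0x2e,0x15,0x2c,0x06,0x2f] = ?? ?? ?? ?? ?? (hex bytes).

#0 dst[0x01+6] := {0xd5,0x46,0x01,0x97,0x45,0x7e}
#1 dst[0x18+4] := {0x5c,0xb8,0xd9,0x5f}
#2 dst[0x15+7] := {0xbc,0xd3,0x33,0xab,0x6a,0x87,0x86}
#3 dst[0x29+7] := {0x42,0xd5,0x46,0x01,0x97,0x45,0x7e}
query mem[0x2e]=0x45, mem[0x15]=0xbc, mem[0x2c]=0x01, mem[0x06]=0x7e, mem[0x2f]=0x7e

MEM[0x2e,0x15,0x2c,0x06,0x2f] = 45 bc 01 7e 7e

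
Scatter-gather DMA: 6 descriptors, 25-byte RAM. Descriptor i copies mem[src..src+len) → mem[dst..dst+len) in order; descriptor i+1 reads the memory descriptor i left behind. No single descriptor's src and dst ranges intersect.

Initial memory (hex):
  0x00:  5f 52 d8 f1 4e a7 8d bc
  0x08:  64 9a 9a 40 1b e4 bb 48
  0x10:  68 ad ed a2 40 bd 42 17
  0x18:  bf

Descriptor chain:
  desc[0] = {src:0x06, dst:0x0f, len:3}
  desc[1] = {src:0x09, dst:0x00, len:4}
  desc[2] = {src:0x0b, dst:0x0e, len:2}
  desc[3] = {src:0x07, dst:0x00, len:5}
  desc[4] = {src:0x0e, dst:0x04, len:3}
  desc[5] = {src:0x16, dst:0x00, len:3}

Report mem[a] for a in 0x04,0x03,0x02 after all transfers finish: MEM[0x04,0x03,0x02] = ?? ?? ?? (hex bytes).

MEM[0x04,0x03,0x02] = 40 9a bf

#0 dst[0x0f+3] := {0x8d,0xbc,0x64}
#1 dst[0x00+4] := {0x9a,0x9a,0x40,0x1b}
#2 dst[0x0e+2] := {0x40,0x1b}
#3 dst[0x00+5] := {0xbc,0x64,0x9a,0x9a,0x40}
#4 dst[0x04+3] := {0x40,0x1b,0xbc}
#5 dst[0x00+3] := {0x42,0x17,0xbf}
query mem[0x04]=0x40, mem[0x03]=0x9a, mem[0x02]=0xbf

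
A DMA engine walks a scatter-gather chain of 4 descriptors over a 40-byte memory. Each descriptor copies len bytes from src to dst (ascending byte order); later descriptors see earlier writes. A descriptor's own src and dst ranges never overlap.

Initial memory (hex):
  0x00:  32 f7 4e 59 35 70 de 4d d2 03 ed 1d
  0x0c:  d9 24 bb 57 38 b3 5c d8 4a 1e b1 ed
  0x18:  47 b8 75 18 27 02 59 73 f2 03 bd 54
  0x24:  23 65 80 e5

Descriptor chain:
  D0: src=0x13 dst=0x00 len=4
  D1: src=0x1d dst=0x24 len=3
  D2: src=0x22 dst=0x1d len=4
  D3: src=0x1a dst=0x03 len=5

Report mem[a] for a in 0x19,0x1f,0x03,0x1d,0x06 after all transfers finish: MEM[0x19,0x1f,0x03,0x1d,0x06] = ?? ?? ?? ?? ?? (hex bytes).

  after D0: wrote 4B at 0x00 = d84a1eb1
  after D1: wrote 3B at 0x24 = 025973
  after D2: wrote 4B at 0x1d = bd540259
  after D3: wrote 5B at 0x03 = 751827bd54
query mem[0x19]=0xb8, mem[0x1f]=0x02, mem[0x03]=0x75, mem[0x1d]=0xbd, mem[0x06]=0xbd

MEM[0x19,0x1f,0x03,0x1d,0x06] = b8 02 75 bd bd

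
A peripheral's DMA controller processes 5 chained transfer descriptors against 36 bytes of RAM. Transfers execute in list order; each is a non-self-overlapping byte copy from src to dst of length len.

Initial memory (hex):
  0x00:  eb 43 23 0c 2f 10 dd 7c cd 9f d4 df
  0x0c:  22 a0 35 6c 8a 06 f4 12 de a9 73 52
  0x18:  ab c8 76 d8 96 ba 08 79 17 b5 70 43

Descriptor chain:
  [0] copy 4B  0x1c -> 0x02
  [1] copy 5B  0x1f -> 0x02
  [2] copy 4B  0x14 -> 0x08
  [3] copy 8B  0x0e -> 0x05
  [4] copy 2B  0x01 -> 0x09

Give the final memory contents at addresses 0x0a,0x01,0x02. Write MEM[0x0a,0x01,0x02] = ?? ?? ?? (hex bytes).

D0: mem[0x02..0x05] <- [96 ba 08 79]
D1: mem[0x02..0x06] <- [79 17 b5 70 43]
D2: mem[0x08..0x0b] <- [de a9 73 52]
D3: mem[0x05..0x0c] <- [35 6c 8a 06 f4 12 de a9]
D4: mem[0x09..0x0a] <- [43 79]
query mem[0x0a]=0x79, mem[0x01]=0x43, mem[0x02]=0x79

MEM[0x0a,0x01,0x02] = 79 43 79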